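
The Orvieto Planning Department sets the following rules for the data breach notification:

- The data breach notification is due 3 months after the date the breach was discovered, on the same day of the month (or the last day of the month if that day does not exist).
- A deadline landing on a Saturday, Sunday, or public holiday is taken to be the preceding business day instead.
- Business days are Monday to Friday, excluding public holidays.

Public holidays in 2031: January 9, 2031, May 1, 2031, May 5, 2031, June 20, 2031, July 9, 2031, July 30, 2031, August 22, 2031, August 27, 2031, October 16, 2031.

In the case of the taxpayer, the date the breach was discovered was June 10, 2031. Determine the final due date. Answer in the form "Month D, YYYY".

3 months from June 10, 2031 is September 10, 2031.
September 10, 2031 (Wednesday) is already a business day.
Deadline: September 10, 2031.

September 10, 2031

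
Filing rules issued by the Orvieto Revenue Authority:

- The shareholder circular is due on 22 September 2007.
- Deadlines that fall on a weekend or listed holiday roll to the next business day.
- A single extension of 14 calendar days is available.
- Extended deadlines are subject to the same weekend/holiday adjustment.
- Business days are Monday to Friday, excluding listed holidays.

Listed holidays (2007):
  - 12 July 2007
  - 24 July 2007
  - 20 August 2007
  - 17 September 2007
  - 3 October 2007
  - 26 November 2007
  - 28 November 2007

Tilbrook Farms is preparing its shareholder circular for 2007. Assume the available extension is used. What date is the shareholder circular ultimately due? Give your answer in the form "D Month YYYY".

8 October 2007

The statutory due date is 22 September 2007.
22 September 2007 falls on a Saturday. Rolling to the next business day gives 24 September 2007, a Monday.
The 14-calendar-day extension moves the deadline from 24 September 2007 to 8 October 2007.
Since 8 October 2007 is a Monday and not a holiday, the date is unchanged.
So the filing is due 8 October 2007.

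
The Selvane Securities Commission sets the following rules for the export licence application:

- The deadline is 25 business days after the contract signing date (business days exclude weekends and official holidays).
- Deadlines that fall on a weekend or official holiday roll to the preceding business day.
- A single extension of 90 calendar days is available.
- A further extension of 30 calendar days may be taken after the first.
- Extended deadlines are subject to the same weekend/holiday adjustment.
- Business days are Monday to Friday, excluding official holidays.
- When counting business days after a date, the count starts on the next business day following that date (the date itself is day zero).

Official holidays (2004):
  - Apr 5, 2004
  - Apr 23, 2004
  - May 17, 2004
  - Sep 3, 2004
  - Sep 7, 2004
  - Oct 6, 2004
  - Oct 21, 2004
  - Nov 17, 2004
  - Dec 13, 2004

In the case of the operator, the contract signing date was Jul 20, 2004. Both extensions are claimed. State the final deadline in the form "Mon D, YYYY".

Dec 22, 2004

Starting the day after Jul 20, 2004 and counting 25 business days lands on Aug 24, 2004.
Aug 24, 2004 falls on a Tuesday, which is a business day, so no adjustment is needed.
With the 90-day extension, Aug 24, 2004 becomes Nov 22, 2004.
Since Nov 22, 2004 is a Monday and not a holiday, the date is unchanged.
The 30-calendar-day extension moves the deadline from Nov 22, 2004 to Dec 22, 2004.
Since Dec 22, 2004 is a Wednesday and not a holiday, the date is unchanged.
The final due date is Dec 22, 2004.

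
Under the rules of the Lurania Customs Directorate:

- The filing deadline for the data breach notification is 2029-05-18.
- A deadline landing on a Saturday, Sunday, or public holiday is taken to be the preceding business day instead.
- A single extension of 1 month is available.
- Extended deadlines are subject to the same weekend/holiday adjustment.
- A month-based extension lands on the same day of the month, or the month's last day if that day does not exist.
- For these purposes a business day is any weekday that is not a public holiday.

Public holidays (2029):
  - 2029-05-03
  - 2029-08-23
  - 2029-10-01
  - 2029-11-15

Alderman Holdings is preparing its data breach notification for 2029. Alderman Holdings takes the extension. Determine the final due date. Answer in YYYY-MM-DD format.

The statutory due date is 2029-05-18.
2029-05-18 (Friday) is already a business day.
Applying the 1 month extension: 1 month after 2029-05-18 is 2029-06-18.
Since 2029-06-18 is a Monday and not a holiday, the date is unchanged.
Final deadline: 2029-06-18.

2029-06-18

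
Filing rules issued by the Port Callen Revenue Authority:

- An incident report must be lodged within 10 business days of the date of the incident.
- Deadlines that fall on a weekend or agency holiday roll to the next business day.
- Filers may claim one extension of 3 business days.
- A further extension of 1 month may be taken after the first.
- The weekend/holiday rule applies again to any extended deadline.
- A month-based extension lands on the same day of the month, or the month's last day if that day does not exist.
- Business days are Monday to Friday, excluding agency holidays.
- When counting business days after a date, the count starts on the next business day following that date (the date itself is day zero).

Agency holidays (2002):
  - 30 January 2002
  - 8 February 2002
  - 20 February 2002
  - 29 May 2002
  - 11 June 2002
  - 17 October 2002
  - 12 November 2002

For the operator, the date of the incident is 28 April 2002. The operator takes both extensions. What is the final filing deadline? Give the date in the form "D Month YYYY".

17 June 2002

10 business days after 28 April 2002, excluding weekends and holidays, is 10 May 2002.
10 May 2002 falls on a Friday, which is a business day, so no adjustment is needed.
Applying the 3-business-day extension: 3 business days after 10 May 2002 is 15 May 2002.
Since 15 May 2002 is a Wednesday and not a holiday, the date is unchanged.
Applying the 1 month extension: 1 month after 15 May 2002 is 15 June 2002.
15 June 2002 is a Saturday, so it moves to the next business day, 17 June 2002 (Monday).
So the filing is due 17 June 2002.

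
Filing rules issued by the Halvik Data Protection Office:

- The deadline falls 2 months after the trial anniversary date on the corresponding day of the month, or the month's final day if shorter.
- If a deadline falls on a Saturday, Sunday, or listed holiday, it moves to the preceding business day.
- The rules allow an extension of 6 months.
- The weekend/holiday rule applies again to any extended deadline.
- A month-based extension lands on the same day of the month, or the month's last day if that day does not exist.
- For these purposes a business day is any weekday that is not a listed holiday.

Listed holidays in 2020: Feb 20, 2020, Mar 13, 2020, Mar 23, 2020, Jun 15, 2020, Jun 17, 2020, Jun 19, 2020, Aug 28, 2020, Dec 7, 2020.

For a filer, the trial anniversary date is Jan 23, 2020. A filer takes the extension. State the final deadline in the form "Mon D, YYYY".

2 months from Jan 23, 2020 is Mar 23, 2020.
Mar 23, 2020 is a listed holiday, so it moves to the preceding business day, Mar 20, 2020 (Friday).
Add 6 months to Mar 20, 2020: Sep 20, 2020.
Sep 20, 2020 is a Sunday, so it moves to the preceding business day, Sep 18, 2020 (Friday).
Deadline: Sep 18, 2020.

Sep 18, 2020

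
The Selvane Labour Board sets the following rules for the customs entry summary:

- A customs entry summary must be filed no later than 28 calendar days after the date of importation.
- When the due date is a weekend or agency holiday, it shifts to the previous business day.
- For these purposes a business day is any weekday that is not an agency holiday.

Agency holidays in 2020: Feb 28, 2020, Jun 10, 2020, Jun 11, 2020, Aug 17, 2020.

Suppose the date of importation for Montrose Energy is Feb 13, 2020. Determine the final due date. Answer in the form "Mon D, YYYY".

Mar 12, 2020

Adding 28 calendar days to Feb 13, 2020 gives Mar 12, 2020.
Since Mar 12, 2020 is a Thursday and not a holiday, the date is unchanged.
Final deadline: Mar 12, 2020.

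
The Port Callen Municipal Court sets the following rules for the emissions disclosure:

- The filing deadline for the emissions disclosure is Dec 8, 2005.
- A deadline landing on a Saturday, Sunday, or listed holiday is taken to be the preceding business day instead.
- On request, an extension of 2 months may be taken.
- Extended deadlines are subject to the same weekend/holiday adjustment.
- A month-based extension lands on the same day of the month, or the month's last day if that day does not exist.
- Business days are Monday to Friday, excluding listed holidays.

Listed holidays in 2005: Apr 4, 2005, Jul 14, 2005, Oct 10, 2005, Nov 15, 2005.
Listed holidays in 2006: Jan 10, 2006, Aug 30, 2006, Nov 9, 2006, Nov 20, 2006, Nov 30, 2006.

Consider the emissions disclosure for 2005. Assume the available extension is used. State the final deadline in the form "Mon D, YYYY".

The statutory due date is Dec 8, 2005.
Dec 8, 2005 (Thursday) is already a business day.
Add 2 months to Dec 8, 2005: Feb 8, 2006.
Feb 8, 2006 falls on a Wednesday, which is a business day, so no adjustment is needed.
So the filing is due Feb 8, 2006.

Feb 8, 2006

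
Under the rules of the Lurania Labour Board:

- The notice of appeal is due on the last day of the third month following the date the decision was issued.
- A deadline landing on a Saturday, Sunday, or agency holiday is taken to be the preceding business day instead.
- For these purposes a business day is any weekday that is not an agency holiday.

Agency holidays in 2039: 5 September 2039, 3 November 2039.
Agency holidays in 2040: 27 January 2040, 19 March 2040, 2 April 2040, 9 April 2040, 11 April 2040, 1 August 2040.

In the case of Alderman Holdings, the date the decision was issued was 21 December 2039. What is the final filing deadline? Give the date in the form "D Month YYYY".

3 months after 21 December 2039 is March 2040; that month ends on 31 March 2040.
Because 31 March 2040 is a Saturday, the deadline becomes 30 March 2040 (Friday).
Deadline: 30 March 2040.

30 March 2040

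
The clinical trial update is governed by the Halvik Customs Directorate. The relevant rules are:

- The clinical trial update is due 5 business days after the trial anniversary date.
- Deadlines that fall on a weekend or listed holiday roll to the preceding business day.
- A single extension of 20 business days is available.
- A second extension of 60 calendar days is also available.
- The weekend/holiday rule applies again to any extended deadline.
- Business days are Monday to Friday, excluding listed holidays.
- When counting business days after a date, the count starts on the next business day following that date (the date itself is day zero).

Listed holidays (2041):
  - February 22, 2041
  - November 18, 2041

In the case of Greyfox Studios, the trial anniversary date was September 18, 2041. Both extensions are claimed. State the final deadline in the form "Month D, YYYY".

December 20, 2041

5 business days after September 18, 2041, excluding weekends and holidays, is September 25, 2041.
September 25, 2041 is a Wednesday and not a listed holiday, so it stands.
The 20-business-day extension runs from September 25, 2041 to October 23, 2041.
October 23, 2041 is a Wednesday and not a listed holiday, so it stands.
The 60-calendar-day extension moves the deadline from October 23, 2041 to December 22, 2041.
December 22, 2041 is a Sunday, so it moves to the preceding business day, December 20, 2041 (Friday).
So the filing is due December 20, 2041.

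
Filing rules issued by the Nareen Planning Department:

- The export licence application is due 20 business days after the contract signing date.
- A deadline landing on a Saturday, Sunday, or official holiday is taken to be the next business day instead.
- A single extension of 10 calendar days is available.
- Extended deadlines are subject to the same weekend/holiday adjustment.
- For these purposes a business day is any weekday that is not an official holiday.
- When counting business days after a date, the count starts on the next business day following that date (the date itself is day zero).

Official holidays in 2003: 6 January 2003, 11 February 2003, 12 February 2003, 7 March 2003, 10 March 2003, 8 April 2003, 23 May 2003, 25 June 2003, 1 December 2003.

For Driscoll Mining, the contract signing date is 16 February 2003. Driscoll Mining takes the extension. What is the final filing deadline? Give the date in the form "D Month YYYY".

28 March 2003

Starting the day after 16 February 2003 and counting 20 business days lands on 18 March 2003.
18 March 2003 (Tuesday) is already a business day.
Add the 10 calendar-day extension to 18 March 2003: 28 March 2003.
28 March 2003 falls on a Friday, which is a business day, so no adjustment is needed.
The final due date is 28 March 2003.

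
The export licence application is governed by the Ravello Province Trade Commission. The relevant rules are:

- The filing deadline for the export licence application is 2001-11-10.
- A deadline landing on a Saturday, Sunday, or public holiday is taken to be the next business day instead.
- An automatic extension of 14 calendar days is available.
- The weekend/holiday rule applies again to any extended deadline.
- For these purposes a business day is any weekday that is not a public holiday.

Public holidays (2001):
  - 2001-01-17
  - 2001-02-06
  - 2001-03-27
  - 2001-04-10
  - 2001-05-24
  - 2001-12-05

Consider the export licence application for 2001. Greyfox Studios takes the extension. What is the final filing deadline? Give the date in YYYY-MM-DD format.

The stated deadline is 2001-11-10.
2001-11-10 is a Saturday; the next business day is 2001-11-12 (Monday).
With the 14-day extension, 2001-11-12 becomes 2001-11-26.
2001-11-26 (Monday) is already a business day.
The final due date is 2001-11-26.

2001-11-26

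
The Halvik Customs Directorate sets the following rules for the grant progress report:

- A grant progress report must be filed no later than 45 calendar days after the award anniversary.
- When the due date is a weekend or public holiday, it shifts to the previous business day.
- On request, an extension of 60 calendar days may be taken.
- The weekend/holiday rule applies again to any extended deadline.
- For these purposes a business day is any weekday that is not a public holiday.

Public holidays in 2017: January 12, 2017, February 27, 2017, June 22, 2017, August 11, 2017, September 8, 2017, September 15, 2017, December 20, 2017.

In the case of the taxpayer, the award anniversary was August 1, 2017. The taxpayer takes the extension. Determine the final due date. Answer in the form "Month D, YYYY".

From August 1, 2017, 45 calendar days later is September 15, 2017.
September 15, 2017 is a listed holiday; the preceding business day is September 14, 2017 (Thursday).
Applying the 60-calendar-day extension: September 14, 2017 + 60 days = November 13, 2017.
November 13, 2017 (Monday) is already a business day.
The final due date is November 13, 2017.

November 13, 2017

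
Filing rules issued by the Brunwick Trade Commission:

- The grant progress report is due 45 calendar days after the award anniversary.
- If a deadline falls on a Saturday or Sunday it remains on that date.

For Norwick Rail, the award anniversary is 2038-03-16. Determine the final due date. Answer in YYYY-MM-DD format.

2038-04-30

45 calendar days after 2038-03-16 is 2038-04-30.
2038-04-30 is a Friday; no weekend or holiday adjustment applies.
So the filing is due 2038-04-30.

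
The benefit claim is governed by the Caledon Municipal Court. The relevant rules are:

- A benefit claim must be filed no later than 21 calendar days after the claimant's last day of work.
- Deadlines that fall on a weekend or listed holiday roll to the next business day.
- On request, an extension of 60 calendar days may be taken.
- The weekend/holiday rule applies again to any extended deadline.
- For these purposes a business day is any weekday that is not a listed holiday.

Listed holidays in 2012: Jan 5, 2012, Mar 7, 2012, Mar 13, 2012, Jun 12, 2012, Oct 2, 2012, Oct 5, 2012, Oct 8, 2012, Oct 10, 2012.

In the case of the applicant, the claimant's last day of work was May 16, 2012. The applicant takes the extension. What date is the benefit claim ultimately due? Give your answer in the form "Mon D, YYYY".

Aug 6, 2012

Trigger date May 16, 2012 + 21 calendar days = Jun 6, 2012.
Jun 6, 2012 is a Wednesday and not a listed holiday, so it stands.
Applying the 60-calendar-day extension: Jun 6, 2012 + 60 days = Aug 5, 2012.
Because Aug 5, 2012 is a Sunday, the deadline becomes Aug 6, 2012 (Monday).
The final due date is Aug 6, 2012.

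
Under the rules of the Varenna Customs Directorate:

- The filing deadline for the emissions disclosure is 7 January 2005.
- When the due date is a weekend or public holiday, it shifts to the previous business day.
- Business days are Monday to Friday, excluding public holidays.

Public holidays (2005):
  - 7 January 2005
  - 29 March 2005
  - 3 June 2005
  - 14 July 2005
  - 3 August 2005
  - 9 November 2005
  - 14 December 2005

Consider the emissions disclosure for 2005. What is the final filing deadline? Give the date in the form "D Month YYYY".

The statutory due date is 7 January 2005.
7 January 2005 is a listed holiday, so it moves to the preceding business day, 6 January 2005 (Thursday).
Final deadline: 6 January 2005.

6 January 2005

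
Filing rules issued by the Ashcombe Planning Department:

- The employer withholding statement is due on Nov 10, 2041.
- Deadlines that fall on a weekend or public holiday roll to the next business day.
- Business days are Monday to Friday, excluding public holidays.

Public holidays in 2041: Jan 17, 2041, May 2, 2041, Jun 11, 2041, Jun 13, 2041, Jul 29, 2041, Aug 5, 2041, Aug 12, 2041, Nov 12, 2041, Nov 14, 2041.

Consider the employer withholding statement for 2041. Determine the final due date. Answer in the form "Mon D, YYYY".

The stated deadline is Nov 10, 2041.
Nov 10, 2041 is a Sunday, so it moves to the next business day, Nov 11, 2041 (Monday).
Deadline: Nov 11, 2041.

Nov 11, 2041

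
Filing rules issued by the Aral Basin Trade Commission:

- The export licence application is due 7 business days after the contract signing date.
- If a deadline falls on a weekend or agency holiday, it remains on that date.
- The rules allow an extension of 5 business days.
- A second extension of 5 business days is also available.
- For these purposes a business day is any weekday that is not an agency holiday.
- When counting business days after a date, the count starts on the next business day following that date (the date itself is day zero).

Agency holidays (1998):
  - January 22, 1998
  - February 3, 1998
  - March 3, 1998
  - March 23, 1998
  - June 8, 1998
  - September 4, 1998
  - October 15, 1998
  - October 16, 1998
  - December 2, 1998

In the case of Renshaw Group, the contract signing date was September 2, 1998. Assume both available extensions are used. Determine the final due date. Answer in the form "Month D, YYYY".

September 28, 1998

Counting 7 business days after September 2, 1998 (skipping weekends and listed holidays) reaches September 14, 1998.
No adjustment is made for weekends or holidays, so September 14, 1998 stands.
Applying the 5-business-day extension: 5 business days after September 14, 1998 is September 21, 1998.
September 21, 1998 is a Monday; no weekend or holiday adjustment applies.
Applying the 5-business-day extension: 5 business days after September 21, 1998 is September 28, 1998.
No adjustment is made for weekends or holidays, so September 28, 1998 stands.
Deadline: September 28, 1998.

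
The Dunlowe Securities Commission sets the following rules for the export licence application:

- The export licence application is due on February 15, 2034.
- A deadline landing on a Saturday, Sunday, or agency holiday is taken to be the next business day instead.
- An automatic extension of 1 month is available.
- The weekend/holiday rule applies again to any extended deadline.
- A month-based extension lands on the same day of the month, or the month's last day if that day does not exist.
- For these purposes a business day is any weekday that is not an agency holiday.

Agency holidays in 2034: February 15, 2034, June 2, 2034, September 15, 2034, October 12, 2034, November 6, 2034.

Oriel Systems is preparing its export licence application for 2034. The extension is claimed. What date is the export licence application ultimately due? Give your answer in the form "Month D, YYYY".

March 16, 2034

The statutory due date is February 15, 2034.
February 15, 2034 falls on a listed holiday. Rolling to the next business day gives February 16, 2034, a Thursday.
The 1 month extension carries February 16, 2034 to March 16, 2034.
March 16, 2034 (Thursday) is already a business day.
So the filing is due March 16, 2034.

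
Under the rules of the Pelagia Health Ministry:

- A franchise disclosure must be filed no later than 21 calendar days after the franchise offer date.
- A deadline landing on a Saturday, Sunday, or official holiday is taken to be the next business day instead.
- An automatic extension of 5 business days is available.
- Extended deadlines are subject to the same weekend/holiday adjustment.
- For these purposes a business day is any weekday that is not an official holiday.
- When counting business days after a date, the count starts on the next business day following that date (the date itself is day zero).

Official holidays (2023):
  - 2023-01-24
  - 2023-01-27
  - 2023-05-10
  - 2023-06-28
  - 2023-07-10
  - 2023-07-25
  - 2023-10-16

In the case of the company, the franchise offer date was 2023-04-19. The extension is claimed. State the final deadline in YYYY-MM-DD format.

2023-05-18

Adding 21 calendar days to 2023-04-19 gives 2023-05-10.
2023-05-10 falls on a listed holiday. Rolling to the next business day gives 2023-05-11, a Thursday.
Counting 5 further business days from 2023-05-11 reaches 2023-05-18.
2023-05-18 falls on a Thursday, which is a business day, so no adjustment is needed.
Deadline: 2023-05-18.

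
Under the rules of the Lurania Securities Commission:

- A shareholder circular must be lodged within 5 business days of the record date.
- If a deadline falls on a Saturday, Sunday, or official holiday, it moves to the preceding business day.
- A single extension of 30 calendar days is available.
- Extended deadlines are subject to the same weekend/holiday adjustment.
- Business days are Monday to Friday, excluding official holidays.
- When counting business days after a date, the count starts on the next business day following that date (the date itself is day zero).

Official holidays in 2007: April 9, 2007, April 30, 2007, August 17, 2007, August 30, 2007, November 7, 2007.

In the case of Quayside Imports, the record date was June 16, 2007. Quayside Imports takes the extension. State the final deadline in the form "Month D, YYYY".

Starting the day after June 16, 2007 and counting 5 business days lands on June 22, 2007.
June 22, 2007 is a Friday and not a listed holiday, so it stands.
Applying the 30-calendar-day extension: June 22, 2007 + 30 days = July 22, 2007.
July 22, 2007 is a Sunday; the preceding business day is July 20, 2007 (Friday).
Deadline: July 20, 2007.

July 20, 2007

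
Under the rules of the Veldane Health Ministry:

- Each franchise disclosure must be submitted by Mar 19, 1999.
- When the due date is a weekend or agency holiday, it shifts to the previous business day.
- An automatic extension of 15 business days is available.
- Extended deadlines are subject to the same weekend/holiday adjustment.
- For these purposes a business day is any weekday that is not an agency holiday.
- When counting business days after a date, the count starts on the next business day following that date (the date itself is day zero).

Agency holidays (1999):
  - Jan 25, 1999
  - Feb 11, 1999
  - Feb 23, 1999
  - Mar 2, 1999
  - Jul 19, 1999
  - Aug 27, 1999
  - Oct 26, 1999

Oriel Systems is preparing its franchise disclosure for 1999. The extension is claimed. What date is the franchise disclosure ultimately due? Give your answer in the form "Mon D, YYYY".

The stated deadline is Mar 19, 1999.
Since Mar 19, 1999 is a Friday and not a holiday, the date is unchanged.
The 15-business-day extension runs from Mar 19, 1999 to Apr 9, 1999.
Apr 9, 1999 falls on a Friday, which is a business day, so no adjustment is needed.
So the filing is due Apr 9, 1999.

Apr 9, 1999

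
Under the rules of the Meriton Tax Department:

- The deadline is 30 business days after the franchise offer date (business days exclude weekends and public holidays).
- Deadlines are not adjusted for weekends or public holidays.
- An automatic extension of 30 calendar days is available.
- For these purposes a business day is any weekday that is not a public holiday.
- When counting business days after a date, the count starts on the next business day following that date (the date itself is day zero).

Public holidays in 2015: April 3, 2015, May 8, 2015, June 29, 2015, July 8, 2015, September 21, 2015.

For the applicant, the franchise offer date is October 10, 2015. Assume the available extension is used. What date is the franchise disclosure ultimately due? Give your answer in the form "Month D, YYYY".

Starting the day after October 10, 2015 and counting 30 business days lands on November 20, 2015.
November 20, 2015 is a Friday; no weekend or holiday adjustment applies.
With the 30-day extension, November 20, 2015 becomes December 20, 2015.
December 20, 2015 is a Sunday; no weekend or holiday adjustment applies.
Final deadline: December 20, 2015.

December 20, 2015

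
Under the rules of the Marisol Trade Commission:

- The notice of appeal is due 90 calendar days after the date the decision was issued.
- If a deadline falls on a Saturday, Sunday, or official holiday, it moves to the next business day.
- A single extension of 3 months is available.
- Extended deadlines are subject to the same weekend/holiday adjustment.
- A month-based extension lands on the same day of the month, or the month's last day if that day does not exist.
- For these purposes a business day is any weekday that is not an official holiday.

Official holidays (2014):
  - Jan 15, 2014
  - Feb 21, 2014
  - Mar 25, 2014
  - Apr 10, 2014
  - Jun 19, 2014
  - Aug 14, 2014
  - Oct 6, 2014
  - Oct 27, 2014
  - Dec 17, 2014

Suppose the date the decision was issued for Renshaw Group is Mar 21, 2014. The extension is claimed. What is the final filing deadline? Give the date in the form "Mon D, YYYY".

Sep 22, 2014

From Mar 21, 2014, 90 calendar days later is Jun 19, 2014.
Because Jun 19, 2014 is a listed holiday, the deadline becomes Jun 20, 2014 (Friday).
Applying the 3 months extension: 3 months after Jun 20, 2014 is Sep 20, 2014.
Sep 20, 2014 falls on a Saturday. Rolling to the next business day gives Sep 22, 2014, a Monday.
The final due date is Sep 22, 2014.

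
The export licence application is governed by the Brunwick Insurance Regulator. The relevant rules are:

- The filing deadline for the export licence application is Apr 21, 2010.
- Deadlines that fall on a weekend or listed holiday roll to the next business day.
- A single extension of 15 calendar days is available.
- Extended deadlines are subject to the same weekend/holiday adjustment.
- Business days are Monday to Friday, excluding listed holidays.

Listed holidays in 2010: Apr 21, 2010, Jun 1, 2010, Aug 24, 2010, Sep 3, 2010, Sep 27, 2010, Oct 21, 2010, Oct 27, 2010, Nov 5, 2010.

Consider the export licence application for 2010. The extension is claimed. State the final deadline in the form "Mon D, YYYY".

Start from the fixed due date, Apr 21, 2010.
Because Apr 21, 2010 is a listed holiday, the deadline becomes Apr 22, 2010 (Thursday).
Applying the 15-calendar-day extension: Apr 22, 2010 + 15 days = May 7, 2010.
May 7, 2010 is a Friday and not a listed holiday, so it stands.
The final due date is May 7, 2010.

May 7, 2010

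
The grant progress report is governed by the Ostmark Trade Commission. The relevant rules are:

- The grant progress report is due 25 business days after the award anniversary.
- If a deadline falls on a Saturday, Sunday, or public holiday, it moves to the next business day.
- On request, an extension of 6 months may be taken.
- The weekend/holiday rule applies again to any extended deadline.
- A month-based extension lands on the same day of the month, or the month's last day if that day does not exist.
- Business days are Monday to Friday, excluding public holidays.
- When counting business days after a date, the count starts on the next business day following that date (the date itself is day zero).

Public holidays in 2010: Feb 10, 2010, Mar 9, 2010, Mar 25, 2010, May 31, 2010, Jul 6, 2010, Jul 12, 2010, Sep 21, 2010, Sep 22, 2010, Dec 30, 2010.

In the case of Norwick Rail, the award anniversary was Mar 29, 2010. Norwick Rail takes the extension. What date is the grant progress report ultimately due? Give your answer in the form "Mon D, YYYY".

Nov 3, 2010

25 business days after Mar 29, 2010, excluding weekends and holidays, is May 3, 2010.
May 3, 2010 falls on a Monday, which is a business day, so no adjustment is needed.
Add 6 months to May 3, 2010: Nov 3, 2010.
Nov 3, 2010 (Wednesday) is already a business day.
So the filing is due Nov 3, 2010.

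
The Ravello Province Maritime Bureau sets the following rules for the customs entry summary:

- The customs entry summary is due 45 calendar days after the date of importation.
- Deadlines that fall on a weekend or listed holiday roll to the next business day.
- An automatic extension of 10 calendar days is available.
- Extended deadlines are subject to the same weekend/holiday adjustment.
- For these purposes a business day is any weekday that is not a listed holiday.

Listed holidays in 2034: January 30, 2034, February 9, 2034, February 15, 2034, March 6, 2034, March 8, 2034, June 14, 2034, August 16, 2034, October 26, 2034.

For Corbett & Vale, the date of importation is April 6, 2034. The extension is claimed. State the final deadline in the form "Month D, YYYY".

June 1, 2034

Trigger date April 6, 2034 + 45 calendar days = May 21, 2034.
Because May 21, 2034 is a Sunday, the deadline becomes May 22, 2034 (Monday).
Applying the 10-calendar-day extension: May 22, 2034 + 10 days = June 1, 2034.
June 1, 2034 (Thursday) is already a business day.
So the filing is due June 1, 2034.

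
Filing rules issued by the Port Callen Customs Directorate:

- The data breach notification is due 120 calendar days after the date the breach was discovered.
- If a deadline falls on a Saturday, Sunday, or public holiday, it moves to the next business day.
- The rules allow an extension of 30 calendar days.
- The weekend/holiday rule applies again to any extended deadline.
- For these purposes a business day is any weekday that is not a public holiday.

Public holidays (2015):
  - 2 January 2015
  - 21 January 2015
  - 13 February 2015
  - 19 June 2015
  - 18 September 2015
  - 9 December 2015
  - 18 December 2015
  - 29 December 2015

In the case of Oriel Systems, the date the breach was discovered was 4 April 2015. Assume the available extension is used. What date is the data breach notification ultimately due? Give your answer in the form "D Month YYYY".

From 4 April 2015, 120 calendar days later is 2 August 2015.
2 August 2015 falls on a Sunday. Rolling to the next business day gives 3 August 2015, a Monday.
With the 30-day extension, 3 August 2015 becomes 2 September 2015.
Since 2 September 2015 is a Wednesday and not a holiday, the date is unchanged.
The final due date is 2 September 2015.

2 September 2015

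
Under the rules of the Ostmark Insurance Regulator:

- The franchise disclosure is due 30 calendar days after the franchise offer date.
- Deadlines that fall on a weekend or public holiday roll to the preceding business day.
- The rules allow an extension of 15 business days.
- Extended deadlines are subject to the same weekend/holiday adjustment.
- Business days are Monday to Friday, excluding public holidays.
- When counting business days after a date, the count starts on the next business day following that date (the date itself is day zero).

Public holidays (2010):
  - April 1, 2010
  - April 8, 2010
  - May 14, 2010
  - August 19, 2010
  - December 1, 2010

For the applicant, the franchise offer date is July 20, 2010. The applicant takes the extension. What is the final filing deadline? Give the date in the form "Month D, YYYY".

September 9, 2010

Adding 30 calendar days to July 20, 2010 gives August 19, 2010.
August 19, 2010 is a listed holiday, so it moves to the preceding business day, August 18, 2010 (Wednesday).
The 15-business-day extension runs from August 18, 2010 to September 9, 2010.
September 9, 2010 is a Thursday and not a listed holiday, so it stands.
Final deadline: September 9, 2010.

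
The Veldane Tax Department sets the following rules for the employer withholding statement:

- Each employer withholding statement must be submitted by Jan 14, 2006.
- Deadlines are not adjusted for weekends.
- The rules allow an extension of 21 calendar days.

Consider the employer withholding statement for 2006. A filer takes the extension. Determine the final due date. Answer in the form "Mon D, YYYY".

The statutory due date is Jan 14, 2006.
Jan 14, 2006 is a Saturday; no weekend or holiday adjustment applies.
Add the 21 calendar-day extension to Jan 14, 2006: Feb 4, 2006.
Feb 4, 2006 is a Saturday; no weekend or holiday adjustment applies.
So the filing is due Feb 4, 2006.

Feb 4, 2006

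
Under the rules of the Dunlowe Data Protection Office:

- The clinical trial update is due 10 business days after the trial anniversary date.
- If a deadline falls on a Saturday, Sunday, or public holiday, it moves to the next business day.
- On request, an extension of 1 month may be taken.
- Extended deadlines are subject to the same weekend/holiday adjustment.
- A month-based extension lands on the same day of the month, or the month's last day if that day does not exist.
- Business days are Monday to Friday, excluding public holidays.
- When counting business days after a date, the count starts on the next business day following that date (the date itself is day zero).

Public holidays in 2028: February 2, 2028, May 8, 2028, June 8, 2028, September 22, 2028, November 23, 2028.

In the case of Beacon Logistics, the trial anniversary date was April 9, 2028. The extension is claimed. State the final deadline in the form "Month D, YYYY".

May 22, 2028

10 business days after April 9, 2028, excluding weekends and holidays, is April 21, 2028.
April 21, 2028 is a Friday and not a listed holiday, so it stands.
Add 1 month to April 21, 2028: May 21, 2028.
May 21, 2028 is a Sunday, so it moves to the next business day, May 22, 2028 (Monday).
Deadline: May 22, 2028.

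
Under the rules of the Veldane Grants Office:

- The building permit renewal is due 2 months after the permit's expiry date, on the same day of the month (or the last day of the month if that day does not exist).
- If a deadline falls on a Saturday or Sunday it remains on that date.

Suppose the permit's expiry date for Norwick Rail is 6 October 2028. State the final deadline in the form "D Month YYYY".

6 December 2028

Moving 2 months forward from 6 October 2028 on the corresponding day gives 6 December 2028.
No adjustment is made for weekends or holidays, so 6 December 2028 stands.
The final due date is 6 December 2028.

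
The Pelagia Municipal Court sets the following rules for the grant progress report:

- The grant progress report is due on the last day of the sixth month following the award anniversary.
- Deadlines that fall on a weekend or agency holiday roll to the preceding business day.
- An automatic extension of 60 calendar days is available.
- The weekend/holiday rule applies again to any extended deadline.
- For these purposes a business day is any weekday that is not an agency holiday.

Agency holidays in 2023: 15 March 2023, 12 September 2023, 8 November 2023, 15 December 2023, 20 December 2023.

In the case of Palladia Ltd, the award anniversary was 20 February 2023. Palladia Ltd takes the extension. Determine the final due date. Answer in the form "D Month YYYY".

30 October 2023

The sixth month after 20 February 2023 is August 2023, whose last day is 31 August 2023.
31 August 2023 (Thursday) is already a business day.
Add the 60 calendar-day extension to 31 August 2023: 30 October 2023.
30 October 2023 (Monday) is already a business day.
Deadline: 30 October 2023.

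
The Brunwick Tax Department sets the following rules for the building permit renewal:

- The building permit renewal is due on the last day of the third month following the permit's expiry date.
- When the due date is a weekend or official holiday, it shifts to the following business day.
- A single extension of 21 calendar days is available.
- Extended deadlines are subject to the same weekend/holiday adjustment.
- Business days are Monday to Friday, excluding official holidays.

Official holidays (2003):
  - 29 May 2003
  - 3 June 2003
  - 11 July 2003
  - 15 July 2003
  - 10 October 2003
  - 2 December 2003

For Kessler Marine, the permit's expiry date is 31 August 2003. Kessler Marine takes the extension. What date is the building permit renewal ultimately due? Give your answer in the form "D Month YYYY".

22 December 2003

3 months after 31 August 2003 is November 2003; that month ends on 30 November 2003.
30 November 2003 falls on a Sunday. Rolling to the next business day gives 1 December 2003, a Monday.
Add the 21 calendar-day extension to 1 December 2003: 22 December 2003.
22 December 2003 is a Monday and not a listed holiday, so it stands.
So the filing is due 22 December 2003.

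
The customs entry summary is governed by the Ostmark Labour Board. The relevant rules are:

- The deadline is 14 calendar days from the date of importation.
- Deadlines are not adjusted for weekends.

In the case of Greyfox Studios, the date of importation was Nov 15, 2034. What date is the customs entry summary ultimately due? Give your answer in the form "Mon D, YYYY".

From Nov 15, 2034, 14 calendar days later is Nov 29, 2034.
No adjustment is made for weekends or holidays, so Nov 29, 2034 stands.
The final due date is Nov 29, 2034.

Nov 29, 2034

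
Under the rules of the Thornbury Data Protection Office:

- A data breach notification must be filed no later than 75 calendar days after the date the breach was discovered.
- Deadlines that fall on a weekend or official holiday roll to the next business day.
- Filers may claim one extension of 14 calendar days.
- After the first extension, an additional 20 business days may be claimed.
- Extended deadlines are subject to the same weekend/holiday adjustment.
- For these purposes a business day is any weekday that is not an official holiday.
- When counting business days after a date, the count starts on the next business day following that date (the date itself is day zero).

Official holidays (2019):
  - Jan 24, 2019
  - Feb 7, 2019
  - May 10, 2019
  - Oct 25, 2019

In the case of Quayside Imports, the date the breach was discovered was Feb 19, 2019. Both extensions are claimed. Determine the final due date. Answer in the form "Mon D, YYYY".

Trigger date Feb 19, 2019 + 75 calendar days = May 5, 2019.
May 5, 2019 is a Sunday; the next business day is May 6, 2019 (Monday).
Applying the 14-calendar-day extension: May 6, 2019 + 14 days = May 20, 2019.
Since May 20, 2019 is a Monday and not a holiday, the date is unchanged.
Counting 20 further business days from May 20, 2019 reaches Jun 17, 2019.
Jun 17, 2019 is a Monday and not a listed holiday, so it stands.
Final deadline: Jun 17, 2019.

Jun 17, 2019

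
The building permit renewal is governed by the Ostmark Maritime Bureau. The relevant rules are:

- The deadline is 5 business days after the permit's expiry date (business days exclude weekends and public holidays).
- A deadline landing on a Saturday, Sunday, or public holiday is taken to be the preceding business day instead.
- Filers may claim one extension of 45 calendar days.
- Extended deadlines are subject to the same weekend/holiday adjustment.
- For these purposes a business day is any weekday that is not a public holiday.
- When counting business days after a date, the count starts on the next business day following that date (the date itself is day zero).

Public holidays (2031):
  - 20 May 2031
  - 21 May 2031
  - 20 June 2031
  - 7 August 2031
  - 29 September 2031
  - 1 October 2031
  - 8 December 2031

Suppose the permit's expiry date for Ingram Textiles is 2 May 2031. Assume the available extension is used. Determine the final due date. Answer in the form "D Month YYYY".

23 June 2031

Starting the day after 2 May 2031 and counting 5 business days lands on 9 May 2031.
9 May 2031 (Friday) is already a business day.
Add the 45 calendar-day extension to 9 May 2031: 23 June 2031.
Since 23 June 2031 is a Monday and not a holiday, the date is unchanged.
Final deadline: 23 June 2031.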